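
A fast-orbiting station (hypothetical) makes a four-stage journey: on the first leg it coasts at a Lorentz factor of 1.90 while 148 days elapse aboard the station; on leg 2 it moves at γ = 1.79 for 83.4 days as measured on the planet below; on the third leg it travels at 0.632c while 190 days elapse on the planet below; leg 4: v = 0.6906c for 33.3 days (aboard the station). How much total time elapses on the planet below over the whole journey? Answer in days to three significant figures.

Leg 1: γ = 1.90; Δt_1 = 1.900 × 148 = 281.2 days.
Leg 2: 83.4 days is already measured on the planet below.
Leg 3: 190 days is already measured on the planet below.
Leg 4: γ = 1/√(1 − 0.6906²) = 1/√0.5231 = 1.383; Δt_4 = 1.383 × 33.3 = 46.04 days.
Total: 281.2 + 83.40 + 190.0 + 46.04 days.

Δt = 601 days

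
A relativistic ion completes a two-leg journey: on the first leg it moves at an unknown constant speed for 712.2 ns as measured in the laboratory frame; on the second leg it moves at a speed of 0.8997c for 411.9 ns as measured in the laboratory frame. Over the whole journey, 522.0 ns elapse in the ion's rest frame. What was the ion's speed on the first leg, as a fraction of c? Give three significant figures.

Leg 1: speed unknown; τ_1 = 712.2/γ_1.
Leg 2: γ = 1/√(1 − 0.8997²) = 1/√0.1905 = 2.291; τ_2 = 411.9/2.291 = 179.8 ns.
Total proper time: τ_1 + 179.8 = 522.0, so τ_1 = 522.0 − 179.8 = 342.2 ns.
γ_1 = 712.2/342.2 = 2.081; β = √(1 − 1/γ²) = √0.7691.

β = 0.877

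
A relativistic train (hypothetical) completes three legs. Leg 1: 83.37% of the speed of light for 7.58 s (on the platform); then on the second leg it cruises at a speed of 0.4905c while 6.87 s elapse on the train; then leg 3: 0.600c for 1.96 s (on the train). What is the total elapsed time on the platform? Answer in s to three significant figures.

Leg 1: 7.58 s is already measured on the platform.
Leg 2: γ = 1/√(1 − 0.4905²) = 1/√0.7594 = 1.148; Δt_2 = 1.148 × 6.87 = 7.883 s.
Leg 3: γ = 1/√(1 − 0.600²) = 5/4 = 1.250; Δt_3 = 1.250 × 1.96 = 2.450 s.
Total: 7.580 + 7.883 + 2.450 s.

Δt = 17.9 s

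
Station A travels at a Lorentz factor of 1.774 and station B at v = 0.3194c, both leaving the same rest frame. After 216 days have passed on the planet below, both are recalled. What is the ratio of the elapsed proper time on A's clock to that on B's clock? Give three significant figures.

A: γ = 1.774. B: γ = 1/√(1 − 0.3194²) = 1/√0.8980 = 1.055.
τ_A/τ_B = γ_B/γ_A = 1.055/1.774 = 0.5949, so τ_A/τ_B = 0.5949.

τ_A/τ_B = 0.595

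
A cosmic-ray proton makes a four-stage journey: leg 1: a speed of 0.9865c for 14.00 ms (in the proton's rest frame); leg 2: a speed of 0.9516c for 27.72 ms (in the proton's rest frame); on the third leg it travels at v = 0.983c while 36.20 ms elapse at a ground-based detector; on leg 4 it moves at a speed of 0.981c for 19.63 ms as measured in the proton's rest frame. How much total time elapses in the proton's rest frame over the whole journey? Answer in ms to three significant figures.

Leg 1: 14.00 ms is already measured in the proton's rest frame.
Leg 2: 27.72 ms is already measured in the proton's rest frame.
Leg 3: γ = 1/√(1 − 0.983²) = 1/√0.03371 = 5.446; τ_3 = 36.20/5.446 = 6.647 ms.
Leg 4: 19.63 ms is already measured in the proton's rest frame.
Total: 14.00 + 27.72 + 6.647 + 19.63 ms.

τ = 68.0 ms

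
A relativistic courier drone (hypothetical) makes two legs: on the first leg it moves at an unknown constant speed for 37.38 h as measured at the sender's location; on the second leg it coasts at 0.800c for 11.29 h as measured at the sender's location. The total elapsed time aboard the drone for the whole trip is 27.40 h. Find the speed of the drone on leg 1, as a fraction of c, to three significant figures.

Leg 1: speed unknown; τ_1 = 37.38/γ_1.
Leg 2: γ = 1/√(1 − 0.800²) = 5/3 ≈ 1.667; τ_2 = 11.29/1.667 = 6.774 h.
Total proper time: τ_1 + 6.774 = 27.40, so τ_1 = 27.40 − 6.774 = 20.63 h.
γ_1 = 37.38/20.63 = 1.812; β = √(1 − 1/γ²) = √0.6955.

β = 0.834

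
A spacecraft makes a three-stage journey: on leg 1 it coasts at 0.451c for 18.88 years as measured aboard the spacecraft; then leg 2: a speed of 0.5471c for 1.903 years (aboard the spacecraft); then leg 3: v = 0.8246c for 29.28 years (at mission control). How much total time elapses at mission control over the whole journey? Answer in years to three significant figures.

Leg 1: γ = 1/√(1 − 0.451²) = 1/√0.7966 = 1.120; Δt_1 = 1.120 × 18.88 = 21.15 years.
Leg 2: γ = 1/√(1 − 0.5471²) = 1/√0.7007 = 1.195; Δt_2 = 1.195 × 1.903 = 2.273 years.
Leg 3: 29.28 years is already measured at mission control.
Total: 21.15 + 2.273 + 29.28 years.

Δt = 52.7 years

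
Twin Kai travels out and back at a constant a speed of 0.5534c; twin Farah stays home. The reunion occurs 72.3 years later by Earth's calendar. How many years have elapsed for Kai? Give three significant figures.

τ = 60.2 years

γ = 1/√(1 − 0.5534²) = 1/√0.6937 = 1.201
Kai's clock measures proper time along the trip: τ = Δt/γ = 72.3/1.201 years.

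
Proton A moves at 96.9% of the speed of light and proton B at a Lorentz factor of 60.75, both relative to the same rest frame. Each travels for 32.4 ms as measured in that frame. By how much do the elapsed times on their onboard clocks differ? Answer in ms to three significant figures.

A: β = 0.969; γ = 1/√(1 − 0.969²) = 1/√0.06104 = 4.048; τ_A = 32.4/4.048 = 8.005 ms.
B: γ = 60.75; τ_B = 32.4/60.75 = 0.5333 ms.

|τ_A − τ_B| = 7.47 ms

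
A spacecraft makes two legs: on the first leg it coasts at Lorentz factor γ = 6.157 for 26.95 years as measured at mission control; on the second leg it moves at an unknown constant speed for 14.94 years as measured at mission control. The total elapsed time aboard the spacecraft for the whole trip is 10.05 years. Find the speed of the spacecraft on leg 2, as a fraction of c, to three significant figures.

Leg 1: γ = 6.157; τ_1 = 26.95/6.157 = 4.377 years.
Leg 2: speed unknown; τ_2 = 14.94/γ_2.
Total proper time: 4.377 + τ_2 = 10.05, so τ_2 = 10.05 − 4.377 = 5.673 years.
γ_2 = 14.94/5.673 = 2.634; β = √(1 − 1/γ²) = √0.8558.

β = 0.925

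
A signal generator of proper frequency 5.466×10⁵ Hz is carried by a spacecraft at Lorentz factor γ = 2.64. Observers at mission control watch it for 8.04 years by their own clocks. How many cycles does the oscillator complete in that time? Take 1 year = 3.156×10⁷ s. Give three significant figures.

γ = 2.64
During 8.04 years of lab time, the oscillator's proper time advances by τ = Δt/γ = 8.04/2.640 = 3.045 years = 9.611×10⁷ s.
N = f × τ = 5.466×10⁵ × 9.611×10⁷ = 5.254×10¹³.

N = 5.25×10¹³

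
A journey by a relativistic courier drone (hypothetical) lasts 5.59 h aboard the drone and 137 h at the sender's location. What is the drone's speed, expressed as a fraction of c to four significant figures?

v = 0.9992c

The proper time is measured aboard the drone (both events occur at the drone's location); Δt is measured at the sender's location. γ = Δt/τ = 137/5.59 = 24.51.
β = √(1 − 1/γ²) = √(1 − 0.001665) = √0.9983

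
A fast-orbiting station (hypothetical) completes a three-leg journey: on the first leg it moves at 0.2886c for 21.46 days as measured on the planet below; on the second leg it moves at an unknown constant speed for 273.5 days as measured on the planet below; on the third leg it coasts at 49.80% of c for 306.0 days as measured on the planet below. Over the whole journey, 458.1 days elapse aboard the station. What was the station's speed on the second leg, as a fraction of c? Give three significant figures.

Leg 1: γ = 1/√(1 − 0.2886²) = 1/√0.9167 = 1.044; τ_1 = 21.46/1.044 = 20.55 days.
Leg 2: speed unknown; τ_2 = 273.5/γ_2.
Leg 3: β = 0.4980; γ = 1/√(1 − 0.4980²) = 1/√0.7520 = 1.153; τ_3 = 306.0/1.153 = 265.4 days.
Total proper time: 20.55 + τ_2 + 265.4 = 458.1, so τ_2 = 458.1 − 285.9 = 172.2 days.
γ_2 = 273.5/172.2 = 1.588; β = √(1 − 1/γ²) = √0.6036.

β = 0.777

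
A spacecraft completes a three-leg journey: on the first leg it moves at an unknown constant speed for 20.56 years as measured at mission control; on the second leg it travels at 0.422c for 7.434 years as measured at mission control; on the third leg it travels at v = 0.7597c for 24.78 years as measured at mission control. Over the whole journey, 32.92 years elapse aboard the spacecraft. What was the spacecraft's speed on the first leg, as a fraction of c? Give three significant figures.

Leg 1: speed unknown; τ_1 = 20.56/γ_1.
Leg 2: γ = 1/√(1 − 0.422²) = 1/√0.8219 = 1.103; τ_2 = 7.434/1.103 = 6.740 years.
Leg 3: γ = 1/√(1 − 0.7597²) = 1/√0.4229 = 1.538; τ_3 = 24.78/1.538 = 16.11 years.
Total proper time: τ_1 + 6.740 + 16.11 = 32.92, so τ_1 = 32.92 − 22.85 = 10.07 years.
γ_1 = 20.56/10.07 = 2.042; β = √(1 − 1/γ²) = √0.7603.

β = 0.872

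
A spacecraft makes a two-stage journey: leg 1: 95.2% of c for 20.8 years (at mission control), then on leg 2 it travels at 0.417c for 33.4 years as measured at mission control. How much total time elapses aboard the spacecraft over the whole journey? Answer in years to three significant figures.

Leg 1: β = 0.952; γ = 1/√(1 − 0.952²) = 1/√0.09370 = 3.267; τ_1 = 20.8/3.267 = 6.367 years.
Leg 2: γ = 1/√(1 − 0.417²) = 1/√0.8261 = 1.100; τ_2 = 33.4/1.100 = 30.36 years.
Total: 6.367 + 30.36 years.

τ = 36.7 years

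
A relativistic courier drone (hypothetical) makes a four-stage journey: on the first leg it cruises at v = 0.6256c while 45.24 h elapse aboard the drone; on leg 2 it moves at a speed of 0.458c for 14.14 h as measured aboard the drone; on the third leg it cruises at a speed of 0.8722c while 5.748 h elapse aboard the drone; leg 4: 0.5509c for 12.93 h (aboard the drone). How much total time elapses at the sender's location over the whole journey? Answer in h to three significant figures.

Δt = 101 h

Leg 1: γ = 1/√(1 − 0.6256²) = 1/√0.6086 = 1.282; Δt_1 = 1.282 × 45.24 = 57.99 h.
Leg 2: γ = 1/√(1 − 0.458²) = 1/√0.7902 = 1.125; Δt_2 = 1.125 × 14.14 = 15.91 h.
Leg 3: γ = 1/√(1 − 0.8722²) = 1/√0.2393 = 2.044; Δt_3 = 2.044 × 5.748 = 11.75 h.
Leg 4: γ = 1/√(1 − 0.5509²) = 1/√0.6965 = 1.198; Δt_4 = 1.198 × 12.93 = 15.49 h.
Total: 57.99 + 15.91 + 11.75 + 15.49 h.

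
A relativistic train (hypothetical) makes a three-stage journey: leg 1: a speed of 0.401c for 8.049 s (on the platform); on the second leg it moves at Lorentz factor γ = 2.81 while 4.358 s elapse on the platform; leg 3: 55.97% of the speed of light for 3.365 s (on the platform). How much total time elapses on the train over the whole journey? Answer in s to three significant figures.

Leg 1: γ = 1/√(1 − 0.401²) = 1/√0.8392 = 1.092; τ_1 = 8.049/1.092 = 7.374 s.
Leg 2: γ = 2.81; τ_2 = 4.358/2.810 = 1.551 s.
Leg 3: β = 0.5597; γ = 1/√(1 − 0.5597²) = 1/√0.6867 = 1.207; τ_3 = 3.365/1.207 = 2.789 s.
Total: 7.374 + 1.551 + 2.789 s.

τ = 11.7 s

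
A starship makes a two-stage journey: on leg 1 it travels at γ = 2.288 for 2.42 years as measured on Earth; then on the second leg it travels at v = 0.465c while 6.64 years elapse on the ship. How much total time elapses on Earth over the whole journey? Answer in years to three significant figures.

Leg 1: 2.42 years is already measured on Earth.
Leg 2: γ = 1/√(1 − 0.465²) = 1/√0.7838 = 1.130; Δt_2 = 1.130 × 6.64 = 7.500 years.
Total: 2.420 + 7.500 years.

Δt = 9.92 years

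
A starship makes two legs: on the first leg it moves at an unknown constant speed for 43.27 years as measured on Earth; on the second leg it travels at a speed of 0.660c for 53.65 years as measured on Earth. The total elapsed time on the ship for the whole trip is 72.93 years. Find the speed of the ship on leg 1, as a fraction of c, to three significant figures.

Leg 1: speed unknown; τ_1 = 43.27/γ_1.
Leg 2: γ = 1/√(1 − 0.660²) = 1/√0.5644 = 1.331; τ_2 = 53.65/1.331 = 40.31 years.
Total proper time: τ_1 + 40.31 = 72.93, so τ_1 = 72.93 − 40.31 = 32.62 years.
γ_1 = 43.27/32.62 = 1.326; β = √(1 − 1/γ²) = √0.4315.

β = 0.657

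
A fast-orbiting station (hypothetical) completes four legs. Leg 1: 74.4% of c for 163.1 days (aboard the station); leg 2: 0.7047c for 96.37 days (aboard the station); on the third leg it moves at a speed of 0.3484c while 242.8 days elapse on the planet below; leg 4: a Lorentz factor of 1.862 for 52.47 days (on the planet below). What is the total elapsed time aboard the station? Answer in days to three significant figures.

Leg 1: 163.1 days is already measured aboard the station.
Leg 2: 96.37 days is already measured aboard the station.
Leg 3: γ = 1/√(1 − 0.3484²) = 1/√0.8786 = 1.067; τ_3 = 242.8/1.067 = 227.6 days.
Leg 4: γ = 1.862; τ_4 = 52.47/1.862 = 28.18 days.
Total: 163.1 + 96.37 + 227.6 + 28.18 days.

τ = 515 days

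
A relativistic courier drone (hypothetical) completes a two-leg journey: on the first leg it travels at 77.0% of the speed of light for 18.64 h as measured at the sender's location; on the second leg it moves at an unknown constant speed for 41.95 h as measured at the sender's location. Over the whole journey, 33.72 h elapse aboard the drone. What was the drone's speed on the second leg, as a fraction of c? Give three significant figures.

Leg 1: β = 0.770; γ = 1/√(1 − 0.770²) = 1/√0.4071 = 1.567; τ_1 = 18.64/1.567 = 11.89 h.
Leg 2: speed unknown; τ_2 = 41.95/γ_2.
Total proper time: 11.89 + τ_2 = 33.72, so τ_2 = 33.72 − 11.89 = 21.83 h.
γ_2 = 41.95/21.83 = 1.922; β = √(1 − 1/γ²) = √0.7293.

β = 0.854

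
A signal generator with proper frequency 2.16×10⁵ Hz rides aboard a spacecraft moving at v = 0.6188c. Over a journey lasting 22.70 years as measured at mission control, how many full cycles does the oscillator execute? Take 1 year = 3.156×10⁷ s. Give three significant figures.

N = 1.22×10¹⁴

γ = 1/√(1 − 0.6188²) = 1/√0.6171 = 1.273
The oscillator's own cycle count is N = f × τ where τ is the proper time aboard the spacecraft. τ = Δt/γ = 22.70/1.273 = 17.83 years = 5.628×10⁸ s.
N = 2.16×10⁵ × 5.628×10⁸ = 1.216×10¹⁴.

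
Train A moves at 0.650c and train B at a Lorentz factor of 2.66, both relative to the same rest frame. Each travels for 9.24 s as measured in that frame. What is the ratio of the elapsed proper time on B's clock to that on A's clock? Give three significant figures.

A: γ = 1/√(1 − 0.650²) = 1/√0.5775 = 1.316. B: γ = 2.66.
τ_A/τ_B = γ_B/γ_A = 2.660/1.316 = 2.021, so τ_B/τ_A = 0.4947.

τ_B/τ_A = 0.495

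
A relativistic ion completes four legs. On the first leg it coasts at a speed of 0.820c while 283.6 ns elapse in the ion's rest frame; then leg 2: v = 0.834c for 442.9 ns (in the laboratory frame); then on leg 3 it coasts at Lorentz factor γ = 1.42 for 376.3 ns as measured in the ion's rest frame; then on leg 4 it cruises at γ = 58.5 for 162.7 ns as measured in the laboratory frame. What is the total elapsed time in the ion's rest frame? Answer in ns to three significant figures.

Leg 1: 283.6 ns is already measured in the ion's rest frame.
Leg 2: γ = 1/√(1 − 0.834²) = 1/√0.3044 = 1.812; τ_2 = 442.9/1.812 = 244.4 ns.
Leg 3: 376.3 ns is already measured in the ion's rest frame.
Leg 4: γ = 58.5; τ_4 = 162.7/58.50 = 2.781 ns.
Total: 283.6 + 244.4 + 376.3 + 2.781 ns.

τ = 907 ns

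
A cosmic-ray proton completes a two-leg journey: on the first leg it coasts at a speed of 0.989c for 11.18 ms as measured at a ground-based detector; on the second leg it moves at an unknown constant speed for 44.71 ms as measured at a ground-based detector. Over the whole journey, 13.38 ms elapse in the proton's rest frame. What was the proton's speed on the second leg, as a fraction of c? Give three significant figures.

β = 0.965

Leg 1: γ = 1/√(1 − 0.989²) = 1/√0.02188 = 6.761; τ_1 = 11.18/6.761 = 1.654 ms.
Leg 2: speed unknown; τ_2 = 44.71/γ_2.
Total proper time: 1.654 + τ_2 = 13.38, so τ_2 = 13.38 − 1.654 = 11.73 ms.
γ_2 = 44.71/11.73 = 3.813; β = √(1 − 1/γ²) = √0.9312.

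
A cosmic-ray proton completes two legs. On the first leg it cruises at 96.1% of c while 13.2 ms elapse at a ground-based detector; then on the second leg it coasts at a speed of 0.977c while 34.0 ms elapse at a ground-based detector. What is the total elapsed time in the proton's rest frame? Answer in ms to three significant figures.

τ = 10.9 ms

Leg 1: β = 0.961; γ = 1/√(1 − 0.961²) = 1/√0.07648 = 3.616; τ_1 = 13.2/3.616 = 3.650 ms.
Leg 2: γ = 1/√(1 − 0.977²) = 1/√0.04547 = 4.690; τ_2 = 34.0/4.690 = 7.250 ms.
Total: 3.650 + 7.250 ms.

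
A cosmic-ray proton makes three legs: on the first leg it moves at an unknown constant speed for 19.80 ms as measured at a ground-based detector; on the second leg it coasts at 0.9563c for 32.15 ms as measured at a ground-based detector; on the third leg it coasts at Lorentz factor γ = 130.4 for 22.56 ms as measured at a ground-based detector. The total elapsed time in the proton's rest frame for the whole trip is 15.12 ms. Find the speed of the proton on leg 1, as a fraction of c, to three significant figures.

Leg 1: speed unknown; τ_1 = 19.80/γ_1.
Leg 2: γ = 1/√(1 − 0.9563²) = 1/√0.08549 = 3.420; τ_2 = 32.15/3.420 = 9.400 ms.
Leg 3: γ = 130.4; τ_3 = 22.56/130.4 = 0.1730 ms.
Total proper time: τ_1 + 9.400 + 0.1730 = 15.12, so τ_1 = 15.12 − 9.573 = 5.547 ms.
γ_1 = 19.80/5.547 = 3.570; β = √(1 − 1/γ²) = √0.9215.

β = 0.960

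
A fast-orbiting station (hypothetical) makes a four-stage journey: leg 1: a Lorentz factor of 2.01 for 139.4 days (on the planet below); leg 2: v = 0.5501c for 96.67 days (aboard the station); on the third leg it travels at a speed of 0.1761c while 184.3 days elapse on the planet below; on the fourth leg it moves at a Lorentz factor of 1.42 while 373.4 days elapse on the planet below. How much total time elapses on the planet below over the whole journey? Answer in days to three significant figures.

Leg 1: 139.4 days is already measured on the planet below.
Leg 2: γ = 1/√(1 − 0.5501²) = 1/√0.6974 = 1.197; Δt_2 = 1.197 × 96.67 = 115.8 days.
Leg 3: 184.3 days is already measured on the planet below.
Leg 4: 373.4 days is already measured on the planet below.
Total: 139.4 + 115.8 + 184.3 + 373.4 days.

Δt = 813 days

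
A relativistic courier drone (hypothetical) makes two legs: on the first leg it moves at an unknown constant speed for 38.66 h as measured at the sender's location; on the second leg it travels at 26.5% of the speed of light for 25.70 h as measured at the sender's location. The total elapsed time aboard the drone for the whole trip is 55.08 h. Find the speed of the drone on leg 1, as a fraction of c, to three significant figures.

β = 0.621

Leg 1: speed unknown; τ_1 = 38.66/γ_1.
Leg 2: β = 0.265; γ = 1/√(1 − 0.265²) = 1/√0.9298 = 1.037; τ_2 = 25.70/1.037 = 24.78 h.
Total proper time: τ_1 + 24.78 = 55.08, so τ_1 = 55.08 − 24.78 = 30.30 h.
γ_1 = 38.66/30.30 = 1.276; β = √(1 − 1/γ²) = √0.3858.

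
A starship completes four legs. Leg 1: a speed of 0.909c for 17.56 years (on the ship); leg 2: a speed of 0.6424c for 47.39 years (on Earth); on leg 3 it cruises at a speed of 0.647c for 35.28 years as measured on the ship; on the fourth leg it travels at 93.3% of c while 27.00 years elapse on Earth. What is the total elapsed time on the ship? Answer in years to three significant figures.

Leg 1: 17.56 years is already measured on the ship.
Leg 2: γ = 1/√(1 − 0.6424²) = 1/√0.5873 = 1.305; τ_2 = 47.39/1.305 = 36.32 years.
Leg 3: 35.28 years is already measured on the ship.
Leg 4: β = 0.933; γ = 1/√(1 − 0.933²) = 1/√0.1295 = 2.779; τ_4 = 27.00/2.779 = 9.717 years.
Total: 17.56 + 36.32 + 35.28 + 9.717 years.

τ = 98.9 years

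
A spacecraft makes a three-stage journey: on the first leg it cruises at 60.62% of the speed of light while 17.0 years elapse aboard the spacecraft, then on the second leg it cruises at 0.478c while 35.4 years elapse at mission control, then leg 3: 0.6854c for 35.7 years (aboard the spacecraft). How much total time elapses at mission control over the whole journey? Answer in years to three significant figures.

Leg 1: β = 0.6062; γ = 1/√(1 − 0.6062²) = 1/√0.6325 = 1.257; Δt_1 = 1.257 × 17.0 = 21.38 years.
Leg 2: 35.4 years is already measured at mission control.
Leg 3: γ = 1/√(1 − 0.6854²) = 1/√0.5302 = 1.373; Δt_3 = 1.373 × 35.7 = 49.03 years.
Total: 21.38 + 35.40 + 49.03 years.

Δt = 106 years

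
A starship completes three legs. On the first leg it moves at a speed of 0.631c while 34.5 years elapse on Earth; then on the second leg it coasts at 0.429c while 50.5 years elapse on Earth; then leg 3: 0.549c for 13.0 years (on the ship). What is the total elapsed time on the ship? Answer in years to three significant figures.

τ = 85.4 years

Leg 1: γ = 1/√(1 − 0.631²) = 1/√0.6018 = 1.289; τ_1 = 34.5/1.289 = 26.76 years.
Leg 2: γ = 1/√(1 − 0.429²) = 1/√0.8160 = 1.107; τ_2 = 50.5/1.107 = 45.62 years.
Leg 3: 13.0 years is already measured on the ship.
Total: 26.76 + 45.62 + 13.00 years.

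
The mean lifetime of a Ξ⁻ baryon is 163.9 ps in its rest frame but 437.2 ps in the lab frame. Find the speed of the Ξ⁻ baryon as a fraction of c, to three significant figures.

v = 0.927c

γ = Δt/τ₀ = 437.2/163.9 = 2.667
β = √(1 − 1/γ²) = √(1 − 0.1405) = √0.8595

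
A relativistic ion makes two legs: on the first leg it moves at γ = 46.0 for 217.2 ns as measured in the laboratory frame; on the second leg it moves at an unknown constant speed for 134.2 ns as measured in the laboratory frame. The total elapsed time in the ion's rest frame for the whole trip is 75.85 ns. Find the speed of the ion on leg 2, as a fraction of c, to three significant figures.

β = 0.848

Leg 1: γ = 46.0; τ_1 = 217.2/46.00 = 4.722 ns.
Leg 2: speed unknown; τ_2 = 134.2/γ_2.
Total proper time: 4.722 + τ_2 = 75.85, so τ_2 = 75.85 − 4.722 = 71.13 ns.
γ_2 = 134.2/71.13 = 1.887; β = √(1 − 1/γ²) = √0.7191.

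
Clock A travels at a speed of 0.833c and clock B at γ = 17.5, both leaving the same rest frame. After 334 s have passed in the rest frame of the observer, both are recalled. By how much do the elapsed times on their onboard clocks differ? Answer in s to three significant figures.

|τ_A − τ_B| = 166 s

A: γ = 1/√(1 − 0.833²) = 1/√0.3061 = 1.807; τ_A = 334/1.807 = 184.8 s.
B: γ = 17.5; τ_B = 334/17.50 = 19.09 s.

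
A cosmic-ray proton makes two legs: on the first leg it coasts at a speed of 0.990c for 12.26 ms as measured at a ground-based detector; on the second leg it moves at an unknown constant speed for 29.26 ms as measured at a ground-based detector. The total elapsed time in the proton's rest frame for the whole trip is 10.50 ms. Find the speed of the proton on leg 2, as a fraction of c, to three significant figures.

Leg 1: γ = 1/√(1 − 0.990²) = 1/√0.01990 = 7.089; τ_1 = 12.26/7.089 = 1.729 ms.
Leg 2: speed unknown; τ_2 = 29.26/γ_2.
Total proper time: 1.729 + τ_2 = 10.50, so τ_2 = 10.50 − 1.729 = 8.771 ms.
γ_2 = 29.26/8.771 = 3.336; β = √(1 − 1/γ²) = √0.9102.

β = 0.954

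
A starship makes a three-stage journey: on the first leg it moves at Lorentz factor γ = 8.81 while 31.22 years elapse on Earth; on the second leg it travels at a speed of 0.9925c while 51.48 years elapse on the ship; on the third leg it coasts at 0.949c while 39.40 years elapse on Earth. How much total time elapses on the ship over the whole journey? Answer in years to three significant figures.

Leg 1: γ = 8.81; τ_1 = 31.22/8.810 = 3.544 years.
Leg 2: 51.48 years is already measured on the ship.
Leg 3: γ = 1/√(1 − 0.949²) = 1/√0.09940 = 3.172; τ_3 = 39.40/3.172 = 12.42 years.
Total: 3.544 + 51.48 + 12.42 years.

τ = 67.4 years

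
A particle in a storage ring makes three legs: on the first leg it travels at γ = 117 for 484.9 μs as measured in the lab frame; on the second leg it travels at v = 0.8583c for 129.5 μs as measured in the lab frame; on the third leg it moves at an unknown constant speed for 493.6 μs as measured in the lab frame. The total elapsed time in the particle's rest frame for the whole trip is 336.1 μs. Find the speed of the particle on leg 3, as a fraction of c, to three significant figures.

Leg 1: γ = 117; τ_1 = 484.9/117.0 = 4.144 μs.
Leg 2: γ = 1/√(1 − 0.8583²) = 1/√0.2633 = 1.949; τ_2 = 129.5/1.949 = 66.45 μs.
Leg 3: speed unknown; τ_3 = 493.6/γ_3.
Total proper time: 4.144 + 66.45 + τ_3 = 336.1, so τ_3 = 336.1 − 70.60 = 265.5 μs.
γ_3 = 493.6/265.5 = 1.859; β = √(1 − 1/γ²) = √0.7107.

β = 0.843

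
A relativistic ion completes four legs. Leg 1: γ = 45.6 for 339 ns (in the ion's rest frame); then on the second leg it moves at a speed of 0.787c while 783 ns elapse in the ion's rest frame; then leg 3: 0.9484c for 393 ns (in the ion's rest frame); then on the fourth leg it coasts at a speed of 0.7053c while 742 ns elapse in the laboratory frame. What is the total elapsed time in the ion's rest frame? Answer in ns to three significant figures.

τ = 2040 ns

Leg 1: 339 ns is already measured in the ion's rest frame.
Leg 2: 783 ns is already measured in the ion's rest frame.
Leg 3: 393 ns is already measured in the ion's rest frame.
Leg 4: γ = 1/√(1 − 0.7053²) = 1/√0.5026 = 1.411; τ_4 = 742/1.411 = 526.0 ns.
Total: 339.0 + 783.0 + 393.0 + 526.0 ns.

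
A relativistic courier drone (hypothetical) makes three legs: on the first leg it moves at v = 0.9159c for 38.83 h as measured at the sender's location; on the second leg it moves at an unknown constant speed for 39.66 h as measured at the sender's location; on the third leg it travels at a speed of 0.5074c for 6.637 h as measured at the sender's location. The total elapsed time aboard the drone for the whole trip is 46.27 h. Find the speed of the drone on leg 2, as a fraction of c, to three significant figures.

β = 0.777

Leg 1: γ = 1/√(1 − 0.9159²) = 1/√0.1611 = 2.491; τ_1 = 38.83/2.491 = 15.59 h.
Leg 2: speed unknown; τ_2 = 39.66/γ_2.
Leg 3: γ = 1/√(1 − 0.5074²) = 1/√0.7425 = 1.160; τ_3 = 6.637/1.160 = 5.719 h.
Total proper time: 15.59 + τ_2 + 5.719 = 46.27, so τ_2 = 46.27 − 21.31 = 24.96 h.
γ_2 = 39.66/24.96 = 1.589; β = √(1 − 1/γ²) = √0.6038.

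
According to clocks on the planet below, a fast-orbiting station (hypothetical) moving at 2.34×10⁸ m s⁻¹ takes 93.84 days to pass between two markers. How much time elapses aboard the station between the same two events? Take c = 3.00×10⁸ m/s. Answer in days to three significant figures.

β = 2.34×10⁸/3.00×10⁸ = 0.7800; γ = 1/√(1 − 0.7800²) = 1.598
The interval measured on the planet below is the dilated one; the clock aboard the station measures the proper time τ = Δt/γ = 93.84/1.598 days.

τ = 58.7 days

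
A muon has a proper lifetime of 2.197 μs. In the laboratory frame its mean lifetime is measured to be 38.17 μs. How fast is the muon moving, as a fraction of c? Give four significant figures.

γ = Δt/τ₀ = 38.17/2.197 = 17.37
β = √(1 − 1/γ²) = √(1 − 0.003313) = √0.9967

v = 0.9983c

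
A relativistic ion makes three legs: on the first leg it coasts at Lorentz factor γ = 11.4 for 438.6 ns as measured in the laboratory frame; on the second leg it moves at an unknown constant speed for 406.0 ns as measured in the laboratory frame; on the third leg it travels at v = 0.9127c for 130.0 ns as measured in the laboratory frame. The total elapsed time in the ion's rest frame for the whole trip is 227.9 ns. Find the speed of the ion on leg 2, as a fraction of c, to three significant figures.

Leg 1: γ = 11.4; τ_1 = 438.6/11.40 = 38.47 ns.
Leg 2: speed unknown; τ_2 = 406.0/γ_2.
Leg 3: γ = 1/√(1 − 0.9127²) = 1/√0.1670 = 2.447; τ_3 = 130.0/2.447 = 53.12 ns.
Total proper time: 38.47 + τ_2 + 53.12 = 227.9, so τ_2 = 227.9 − 91.60 = 136.3 ns.
γ_2 = 406.0/136.3 = 2.979; β = √(1 − 1/γ²) = √0.8873.

β = 0.942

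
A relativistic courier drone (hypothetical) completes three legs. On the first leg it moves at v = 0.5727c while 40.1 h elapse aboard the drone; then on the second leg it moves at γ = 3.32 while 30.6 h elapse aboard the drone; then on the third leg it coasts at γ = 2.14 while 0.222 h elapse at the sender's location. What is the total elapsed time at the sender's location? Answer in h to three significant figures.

Leg 1: γ = 1/√(1 − 0.5727²) = 1/√0.6720 = 1.220; Δt_1 = 1.220 × 40.1 = 48.92 h.
Leg 2: γ = 3.32; Δt_2 = 3.320 × 30.6 = 101.6 h.
Leg 3: 0.222 h is already measured at the sender's location.
Total: 48.92 + 101.6 + 0.2220 h.

Δt = 151 h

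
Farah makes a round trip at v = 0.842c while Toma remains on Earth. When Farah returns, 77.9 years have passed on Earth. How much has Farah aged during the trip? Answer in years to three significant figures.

γ = 1/√(1 − 0.842²) = 1/√0.2910 = 1.854
Farah's clock measures proper time along the trip: τ = Δt/γ = 77.9/1.854 years.

τ = 42.0 years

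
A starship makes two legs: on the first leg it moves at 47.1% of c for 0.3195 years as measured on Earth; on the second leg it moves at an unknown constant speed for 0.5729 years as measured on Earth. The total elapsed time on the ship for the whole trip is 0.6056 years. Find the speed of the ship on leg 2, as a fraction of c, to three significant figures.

β = 0.825

Leg 1: β = 0.471; γ = 1/√(1 − 0.471²) = 1/√0.7782 = 1.134; τ_1 = 0.3195/1.134 = 0.2818 years.
Leg 2: speed unknown; τ_2 = 0.5729/γ_2.
Total proper time: 0.2818 + τ_2 = 0.6056, so τ_2 = 0.6056 − 0.2818 = 0.3238 years.
γ_2 = 0.5729/0.3238 = 1.770; β = √(1 − 1/γ²) = √0.6806.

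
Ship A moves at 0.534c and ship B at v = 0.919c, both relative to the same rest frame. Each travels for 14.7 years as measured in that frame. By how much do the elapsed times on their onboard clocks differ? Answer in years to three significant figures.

A: γ = 1/√(1 − 0.534²) = 1/√0.7148 = 1.183; τ_A = 14.7/1.183 = 12.43 years.
B: γ = 1/√(1 − 0.919²) = 1/√0.1554 = 2.536; τ_B = 14.7/2.536 = 5.796 years.

|τ_A − τ_B| = 6.63 years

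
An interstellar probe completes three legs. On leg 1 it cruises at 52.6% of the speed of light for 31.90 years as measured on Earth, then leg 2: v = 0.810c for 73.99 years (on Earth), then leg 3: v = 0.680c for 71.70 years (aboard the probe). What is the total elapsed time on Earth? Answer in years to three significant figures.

Δt = 204 years

Leg 1: 31.90 years is already measured on Earth.
Leg 2: 73.99 years is already measured on Earth.
Leg 3: γ = 1/√(1 − 0.680²) = 1/√0.5376 = 1.364; Δt_3 = 1.364 × 71.70 = 97.79 years.
Total: 31.90 + 73.99 + 97.79 years.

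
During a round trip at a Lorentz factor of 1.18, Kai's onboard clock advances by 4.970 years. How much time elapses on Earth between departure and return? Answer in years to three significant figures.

γ = 1.18
Earth-frame duration is the dilated interval: Δt = γτ = 1.180 × 4.970 years.

Δt = 5.86 years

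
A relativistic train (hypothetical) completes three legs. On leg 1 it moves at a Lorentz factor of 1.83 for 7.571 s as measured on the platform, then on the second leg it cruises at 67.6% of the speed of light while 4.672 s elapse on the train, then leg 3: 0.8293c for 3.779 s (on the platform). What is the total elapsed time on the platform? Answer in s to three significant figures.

Leg 1: 7.571 s is already measured on the platform.
Leg 2: β = 0.676; γ = 1/√(1 − 0.676²) = 1/√0.5430 = 1.357; Δt_2 = 1.357 × 4.672 = 6.340 s.
Leg 3: 3.779 s is already measured on the platform.
Total: 7.571 + 6.340 + 3.779 s.

Δt = 17.7 s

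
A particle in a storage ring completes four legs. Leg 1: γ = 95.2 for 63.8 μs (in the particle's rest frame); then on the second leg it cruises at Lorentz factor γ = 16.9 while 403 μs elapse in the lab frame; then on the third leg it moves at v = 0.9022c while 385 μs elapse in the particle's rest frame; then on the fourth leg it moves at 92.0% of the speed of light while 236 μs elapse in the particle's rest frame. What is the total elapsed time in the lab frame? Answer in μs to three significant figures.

Leg 1: γ = 95.2; Δt_1 = 95.20 × 63.8 = 6074 μs.
Leg 2: 403 μs is already measured in the lab frame.
Leg 3: γ = 1/√(1 − 0.9022²) = 1/√0.1860 = 2.318; Δt_3 = 2.318 × 385 = 892.6 μs.
Leg 4: β = 0.920; γ = 1/√(1 − 0.920²) = 1/√0.1536 = 2.552; Δt_4 = 2.552 × 236 = 602.2 μs.
Total: 6074 + 403.0 + 892.6 + 602.2 μs.

Δt = 7970 μs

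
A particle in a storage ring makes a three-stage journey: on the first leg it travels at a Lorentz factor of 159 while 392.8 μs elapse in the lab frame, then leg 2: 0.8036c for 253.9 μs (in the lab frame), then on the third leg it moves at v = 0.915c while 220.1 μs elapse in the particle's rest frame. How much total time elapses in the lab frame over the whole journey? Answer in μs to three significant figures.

Leg 1: 392.8 μs is already measured in the lab frame.
Leg 2: 253.9 μs is already measured in the lab frame.
Leg 3: γ = 1/√(1 − 0.915²) = 1/√0.1628 = 2.479; Δt_3 = 2.479 × 220.1 = 545.5 μs.
Total: 392.8 + 253.9 + 545.5 μs.

Δt = 1190 μs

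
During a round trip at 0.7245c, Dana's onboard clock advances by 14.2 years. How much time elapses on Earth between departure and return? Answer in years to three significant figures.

Δt = 20.6 years

γ = 1/√(1 − 0.7245²) = 1/√0.4751 = 1.451
Earth-frame duration is the dilated interval: Δt = γτ = 1.451 × 14.2 years.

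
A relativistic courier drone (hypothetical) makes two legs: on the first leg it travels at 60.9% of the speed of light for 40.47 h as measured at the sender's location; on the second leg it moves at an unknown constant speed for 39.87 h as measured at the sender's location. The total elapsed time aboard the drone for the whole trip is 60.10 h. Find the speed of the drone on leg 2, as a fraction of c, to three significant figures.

β = 0.712

Leg 1: β = 0.609; γ = 1/√(1 − 0.609²) = 1/√0.6291 = 1.261; τ_1 = 40.47/1.261 = 32.10 h.
Leg 2: speed unknown; τ_2 = 39.87/γ_2.
Total proper time: 32.10 + τ_2 = 60.10, so τ_2 = 60.10 − 32.10 = 28.00 h.
γ_2 = 39.87/28.00 = 1.424; β = √(1 − 1/γ²) = √0.5068.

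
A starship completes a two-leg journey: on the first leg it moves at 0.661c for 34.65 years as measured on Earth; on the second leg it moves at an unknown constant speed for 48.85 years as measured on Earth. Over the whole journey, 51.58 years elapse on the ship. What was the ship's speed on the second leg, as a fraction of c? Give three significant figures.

Leg 1: γ = 1/√(1 − 0.661²) = 1/√0.5631 = 1.333; τ_1 = 34.65/1.333 = 26.00 years.
Leg 2: speed unknown; τ_2 = 48.85/γ_2.
Total proper time: 26.00 + τ_2 = 51.58, so τ_2 = 51.58 − 26.00 = 25.58 years.
γ_2 = 48.85/25.58 = 1.910; β = √(1 − 1/γ²) = √0.7258.

β = 0.852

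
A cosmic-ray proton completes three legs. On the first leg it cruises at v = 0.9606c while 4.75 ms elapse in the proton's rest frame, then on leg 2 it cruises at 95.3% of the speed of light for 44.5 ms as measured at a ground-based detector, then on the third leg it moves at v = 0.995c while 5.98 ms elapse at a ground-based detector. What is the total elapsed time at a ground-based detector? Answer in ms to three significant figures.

Leg 1: γ = 1/√(1 − 0.9606²) = 1/√0.07725 = 3.598; Δt_1 = 3.598 × 4.75 = 17.09 ms.
Leg 2: 44.5 ms is already measured at a ground-based detector.
Leg 3: 5.98 ms is already measured at a ground-based detector.
Total: 17.09 + 44.50 + 5.980 ms.

Δt = 67.6 ms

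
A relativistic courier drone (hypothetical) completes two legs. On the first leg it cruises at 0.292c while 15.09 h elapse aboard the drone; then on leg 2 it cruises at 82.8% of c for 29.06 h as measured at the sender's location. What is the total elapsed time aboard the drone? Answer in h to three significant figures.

τ = 31.4 h

Leg 1: 15.09 h is already measured aboard the drone.
Leg 2: β = 0.828; γ = 1/√(1 − 0.828²) = 1/√0.3144 = 1.783; τ_2 = 29.06/1.783 = 16.29 h.
Total: 15.09 + 16.29 h.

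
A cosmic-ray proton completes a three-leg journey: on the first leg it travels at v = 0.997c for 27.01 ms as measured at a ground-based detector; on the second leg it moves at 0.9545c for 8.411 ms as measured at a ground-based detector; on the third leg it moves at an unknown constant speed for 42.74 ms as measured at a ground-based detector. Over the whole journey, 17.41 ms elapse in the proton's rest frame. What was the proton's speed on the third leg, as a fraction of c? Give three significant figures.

β = 0.954

Leg 1: γ = 1/√(1 − 0.997²) = 1/√0.005991 = 12.92; τ_1 = 27.01/12.92 = 2.091 ms.
Leg 2: γ = 1/√(1 − 0.9545²) = 1/√0.08893 = 3.353; τ_2 = 8.411/3.353 = 2.508 ms.
Leg 3: speed unknown; τ_3 = 42.74/γ_3.
Total proper time: 2.091 + 2.508 + τ_3 = 17.41, so τ_3 = 17.41 − 4.599 = 12.81 ms.
γ_3 = 42.74/12.81 = 3.336; β = √(1 − 1/γ²) = √0.9102.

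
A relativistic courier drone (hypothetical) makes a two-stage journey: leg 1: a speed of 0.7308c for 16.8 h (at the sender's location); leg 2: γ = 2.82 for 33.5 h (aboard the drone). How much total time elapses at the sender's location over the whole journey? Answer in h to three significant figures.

Δt = 111 h

Leg 1: 16.8 h is already measured at the sender's location.
Leg 2: γ = 2.82; Δt_2 = 2.820 × 33.5 = 94.47 h.
Total: 16.80 + 94.47 h.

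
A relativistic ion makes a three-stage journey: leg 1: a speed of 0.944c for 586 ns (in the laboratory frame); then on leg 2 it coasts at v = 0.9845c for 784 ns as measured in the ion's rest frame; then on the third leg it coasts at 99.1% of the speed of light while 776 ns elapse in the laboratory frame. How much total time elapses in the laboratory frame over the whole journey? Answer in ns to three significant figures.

Leg 1: 586 ns is already measured in the laboratory frame.
Leg 2: γ = 1/√(1 − 0.9845²) = 1/√0.03076 = 5.702; Δt_2 = 5.702 × 784 = 4470 ns.
Leg 3: 776 ns is already measured in the laboratory frame.
Total: 586.0 + 4470 + 776.0 ns.

Δt = 5830 ns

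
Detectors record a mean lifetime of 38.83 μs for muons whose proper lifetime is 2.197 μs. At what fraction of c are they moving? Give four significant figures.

β = 0.9984

γ = Δt/τ₀ = 38.83/2.197 = 17.67
β = √(1 − 1/γ²) = √(1 − 0.003201) = √0.9968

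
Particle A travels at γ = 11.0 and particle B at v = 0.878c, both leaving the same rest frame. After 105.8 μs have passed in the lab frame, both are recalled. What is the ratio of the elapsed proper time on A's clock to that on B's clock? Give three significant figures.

τ_A/τ_B = 0.190

A: γ = 11.0. B: γ = 1/√(1 − 0.878²) = 1/√0.2291 = 2.089.
τ_A/τ_B = γ_B/γ_A = 2.089/11.00 = 0.1899, so τ_A/τ_B = 0.1899.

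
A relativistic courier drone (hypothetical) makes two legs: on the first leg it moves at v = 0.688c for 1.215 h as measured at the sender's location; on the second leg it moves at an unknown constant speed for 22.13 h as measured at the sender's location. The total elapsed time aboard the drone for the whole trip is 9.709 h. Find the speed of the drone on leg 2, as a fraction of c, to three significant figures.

β = 0.917

Leg 1: γ = 1/√(1 − 0.688²) = 1/√0.5267 = 1.378; τ_1 = 1.215/1.378 = 0.8817 h.
Leg 2: speed unknown; τ_2 = 22.13/γ_2.
Total proper time: 0.8817 + τ_2 = 9.709, so τ_2 = 9.709 − 0.8817 = 8.827 h.
γ_2 = 22.13/8.827 = 2.507; β = √(1 − 1/γ²) = √0.8409.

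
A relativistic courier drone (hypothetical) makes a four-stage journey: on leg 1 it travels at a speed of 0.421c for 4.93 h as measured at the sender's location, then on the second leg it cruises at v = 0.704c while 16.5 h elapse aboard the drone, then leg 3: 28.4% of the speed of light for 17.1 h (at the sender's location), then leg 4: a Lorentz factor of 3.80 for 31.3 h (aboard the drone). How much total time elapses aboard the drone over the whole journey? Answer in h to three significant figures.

τ = 68.7 h

Leg 1: γ = 1/√(1 − 0.421²) = 1/√0.8228 = 1.102; τ_1 = 4.93/1.102 = 4.472 h.
Leg 2: 16.5 h is already measured aboard the drone.
Leg 3: β = 0.284; γ = 1/√(1 − 0.284²) = 1/√0.9193 = 1.043; τ_3 = 17.1/1.043 = 16.40 h.
Leg 4: 31.3 h is already measured aboard the drone.
Total: 4.472 + 16.50 + 16.40 + 31.30 h.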